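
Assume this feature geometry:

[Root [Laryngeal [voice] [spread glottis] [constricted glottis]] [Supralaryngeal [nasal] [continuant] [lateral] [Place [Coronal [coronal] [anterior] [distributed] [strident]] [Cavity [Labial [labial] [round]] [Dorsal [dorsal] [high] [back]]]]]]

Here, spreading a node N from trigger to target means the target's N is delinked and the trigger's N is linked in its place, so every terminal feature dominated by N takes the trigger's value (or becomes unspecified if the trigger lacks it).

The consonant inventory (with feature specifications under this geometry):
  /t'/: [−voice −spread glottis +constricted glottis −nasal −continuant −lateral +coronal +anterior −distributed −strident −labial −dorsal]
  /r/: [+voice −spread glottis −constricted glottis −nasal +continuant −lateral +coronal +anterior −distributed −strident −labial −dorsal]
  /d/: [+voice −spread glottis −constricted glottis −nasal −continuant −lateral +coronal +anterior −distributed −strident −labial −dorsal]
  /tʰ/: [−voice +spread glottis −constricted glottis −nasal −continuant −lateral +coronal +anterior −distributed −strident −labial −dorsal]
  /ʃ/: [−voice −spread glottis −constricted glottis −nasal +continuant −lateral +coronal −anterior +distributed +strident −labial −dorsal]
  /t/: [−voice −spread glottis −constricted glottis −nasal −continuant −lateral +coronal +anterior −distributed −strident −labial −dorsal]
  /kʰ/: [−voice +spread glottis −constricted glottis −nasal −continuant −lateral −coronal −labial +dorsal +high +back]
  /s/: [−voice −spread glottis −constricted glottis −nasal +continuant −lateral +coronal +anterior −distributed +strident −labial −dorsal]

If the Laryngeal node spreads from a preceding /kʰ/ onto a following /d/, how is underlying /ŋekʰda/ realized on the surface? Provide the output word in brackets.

Laryngeal immediately or transitively dominates [voice], [spread glottis], [constricted glottis].
Spreading Laryngeal from /kʰ/ onto /d/ replaces those values with /kʰ/'s: [−voice], [+spread glottis], [−constricted glottis]. Features outside Laryngeal ([nasal], [continuant], [lateral], …) stay as in /d/.
This feature bundle is that of [tʰ], so /ŋekʰda/ surfaces as [ŋekʰtʰa].

[ŋekʰtʰa]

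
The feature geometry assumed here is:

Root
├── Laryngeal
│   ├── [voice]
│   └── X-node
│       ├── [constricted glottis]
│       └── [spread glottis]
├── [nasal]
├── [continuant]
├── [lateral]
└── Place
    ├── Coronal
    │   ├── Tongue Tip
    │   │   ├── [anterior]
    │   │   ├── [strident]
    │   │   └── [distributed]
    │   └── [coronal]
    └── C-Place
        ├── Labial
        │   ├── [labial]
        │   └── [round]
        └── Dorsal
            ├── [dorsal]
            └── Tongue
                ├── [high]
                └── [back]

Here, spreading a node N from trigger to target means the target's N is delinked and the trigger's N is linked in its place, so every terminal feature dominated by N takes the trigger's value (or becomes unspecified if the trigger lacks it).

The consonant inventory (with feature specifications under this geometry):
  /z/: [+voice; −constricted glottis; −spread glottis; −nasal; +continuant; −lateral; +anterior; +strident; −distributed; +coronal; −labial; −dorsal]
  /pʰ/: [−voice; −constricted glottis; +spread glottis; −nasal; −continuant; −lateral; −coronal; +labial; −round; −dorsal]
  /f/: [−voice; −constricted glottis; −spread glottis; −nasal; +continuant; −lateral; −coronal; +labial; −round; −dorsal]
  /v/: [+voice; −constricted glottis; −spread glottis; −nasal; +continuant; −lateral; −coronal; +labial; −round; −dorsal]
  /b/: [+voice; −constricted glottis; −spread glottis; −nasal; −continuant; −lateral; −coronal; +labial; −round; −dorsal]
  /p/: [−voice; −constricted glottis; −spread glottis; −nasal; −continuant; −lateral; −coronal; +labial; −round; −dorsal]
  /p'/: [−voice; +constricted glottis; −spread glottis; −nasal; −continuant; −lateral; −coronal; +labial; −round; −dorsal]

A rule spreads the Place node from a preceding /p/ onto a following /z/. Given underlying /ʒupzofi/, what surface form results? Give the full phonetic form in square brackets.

[ʒupvofi]

Terminals under Place in this geometry: [anterior], [strident], [distributed], [coronal], [labial], [round], [dorsal], [high], [back].
The target acquires /p/'s values for everything under Place — [−coronal], [+labial], [−round], [−dorsal] — while keeping its own [voice], [constricted glottis], [spread glottis], ….
The resulting bundle matches /v/ in the inventory; substituting it for /z/ gives [ʒupvofi].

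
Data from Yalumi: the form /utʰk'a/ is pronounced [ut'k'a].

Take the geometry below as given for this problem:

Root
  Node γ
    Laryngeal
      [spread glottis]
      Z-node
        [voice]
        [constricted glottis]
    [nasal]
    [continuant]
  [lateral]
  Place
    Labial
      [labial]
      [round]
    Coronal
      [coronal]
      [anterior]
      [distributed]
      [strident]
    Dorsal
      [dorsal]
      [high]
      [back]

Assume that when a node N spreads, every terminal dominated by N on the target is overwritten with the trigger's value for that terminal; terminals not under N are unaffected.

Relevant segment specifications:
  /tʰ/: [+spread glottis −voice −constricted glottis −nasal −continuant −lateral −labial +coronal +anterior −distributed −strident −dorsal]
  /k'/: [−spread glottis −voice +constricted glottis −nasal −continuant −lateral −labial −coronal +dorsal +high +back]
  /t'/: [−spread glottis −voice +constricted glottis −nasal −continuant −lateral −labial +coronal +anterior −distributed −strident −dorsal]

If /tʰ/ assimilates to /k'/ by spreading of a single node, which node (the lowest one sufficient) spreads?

Comparing /tʰ/ with its surface form [t'], the features that change are [spread glottis], [constricted glottis].
In this geometry the lowest node dominating all of them is Laryngeal: every daughter of Laryngeal dominates only a proper subset, so no lower node suffices.
Spreading Laryngeal from /k'/ overwrites each of those terminals with /k'/'s values, yielding exactly [t'].
Features on which the two segments disagree outside Laryngeal, such as [dorsal], [coronal], are unchanged — nothing dominating them spread, and Laryngeal is the minimal sufficient constituent.

Laryngeal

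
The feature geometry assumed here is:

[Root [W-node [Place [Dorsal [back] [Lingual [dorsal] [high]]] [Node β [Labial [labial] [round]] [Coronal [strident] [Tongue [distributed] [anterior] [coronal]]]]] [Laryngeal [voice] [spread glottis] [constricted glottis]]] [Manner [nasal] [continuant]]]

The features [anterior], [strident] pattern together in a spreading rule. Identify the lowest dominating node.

[anterior] lies under Tongue (below W-node).
[strident]: Root > W-node > Place > Node β > Coronal > [strident].
The listed terminals split across distinct daughters of Coronal, so Coronal itself is the smallest node containing them all.

Coronal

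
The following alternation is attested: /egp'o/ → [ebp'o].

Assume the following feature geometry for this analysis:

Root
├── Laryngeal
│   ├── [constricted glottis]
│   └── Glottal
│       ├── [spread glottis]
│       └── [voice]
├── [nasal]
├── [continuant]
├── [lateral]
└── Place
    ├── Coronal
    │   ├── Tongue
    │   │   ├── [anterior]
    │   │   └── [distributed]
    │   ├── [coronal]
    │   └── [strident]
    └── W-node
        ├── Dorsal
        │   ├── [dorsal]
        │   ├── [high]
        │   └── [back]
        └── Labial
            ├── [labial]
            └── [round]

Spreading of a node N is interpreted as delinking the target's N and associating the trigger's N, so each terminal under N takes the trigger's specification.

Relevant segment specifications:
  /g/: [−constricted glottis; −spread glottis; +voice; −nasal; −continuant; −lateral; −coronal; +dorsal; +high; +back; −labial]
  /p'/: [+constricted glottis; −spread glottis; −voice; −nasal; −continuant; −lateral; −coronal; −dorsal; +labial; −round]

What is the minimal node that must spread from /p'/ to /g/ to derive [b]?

Feature comparison: [labial], [round], [dorsal], [high], [back] differ between /g/ and [b]; the remaining terminals match.
Tracing each changed feature up the tree, the paths first meet at W-node; any lower node misses at least one of them.
If W-node spreads, every terminal under it takes /p'/'s value, producing [b] as observed.
Features on which the two segments disagree outside W-node, such as [constricted glottis], [voice], are unchanged — nothing dominating them spread, and W-node is the minimal sufficient constituent.

W-node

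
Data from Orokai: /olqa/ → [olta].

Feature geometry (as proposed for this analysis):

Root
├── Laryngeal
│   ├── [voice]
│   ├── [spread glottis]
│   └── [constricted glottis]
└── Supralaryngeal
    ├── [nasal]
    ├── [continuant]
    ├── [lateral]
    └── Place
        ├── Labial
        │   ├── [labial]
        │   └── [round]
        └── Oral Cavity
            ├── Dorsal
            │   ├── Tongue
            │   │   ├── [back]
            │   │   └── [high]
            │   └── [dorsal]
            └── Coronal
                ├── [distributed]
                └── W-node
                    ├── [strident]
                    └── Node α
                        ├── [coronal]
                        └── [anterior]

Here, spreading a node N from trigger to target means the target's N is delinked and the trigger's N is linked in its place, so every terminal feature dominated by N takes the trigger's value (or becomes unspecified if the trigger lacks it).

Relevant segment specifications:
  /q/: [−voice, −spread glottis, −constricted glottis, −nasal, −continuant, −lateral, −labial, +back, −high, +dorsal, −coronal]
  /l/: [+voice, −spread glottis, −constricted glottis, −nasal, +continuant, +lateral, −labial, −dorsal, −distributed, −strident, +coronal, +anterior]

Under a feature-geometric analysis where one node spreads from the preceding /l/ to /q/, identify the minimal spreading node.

Oral Cavity

Comparing /q/ with its surface form [t], the features that change are [coronal], [anterior], [distributed], [strident], [dorsal], [high], [back].
In this geometry the lowest node dominating all of them is Oral Cavity: every daughter of Oral Cavity dominates only a proper subset, so no lower node suffices.
Spreading Oral Cavity from /l/ overwrites each of those terminals with /l/'s values, yielding exactly [t].
[continuant], [lateral] stay as in /q/ although /l/ differs there, so no node dominating them spread; among the remaining candidates Oral Cavity is the lowest that derives the output.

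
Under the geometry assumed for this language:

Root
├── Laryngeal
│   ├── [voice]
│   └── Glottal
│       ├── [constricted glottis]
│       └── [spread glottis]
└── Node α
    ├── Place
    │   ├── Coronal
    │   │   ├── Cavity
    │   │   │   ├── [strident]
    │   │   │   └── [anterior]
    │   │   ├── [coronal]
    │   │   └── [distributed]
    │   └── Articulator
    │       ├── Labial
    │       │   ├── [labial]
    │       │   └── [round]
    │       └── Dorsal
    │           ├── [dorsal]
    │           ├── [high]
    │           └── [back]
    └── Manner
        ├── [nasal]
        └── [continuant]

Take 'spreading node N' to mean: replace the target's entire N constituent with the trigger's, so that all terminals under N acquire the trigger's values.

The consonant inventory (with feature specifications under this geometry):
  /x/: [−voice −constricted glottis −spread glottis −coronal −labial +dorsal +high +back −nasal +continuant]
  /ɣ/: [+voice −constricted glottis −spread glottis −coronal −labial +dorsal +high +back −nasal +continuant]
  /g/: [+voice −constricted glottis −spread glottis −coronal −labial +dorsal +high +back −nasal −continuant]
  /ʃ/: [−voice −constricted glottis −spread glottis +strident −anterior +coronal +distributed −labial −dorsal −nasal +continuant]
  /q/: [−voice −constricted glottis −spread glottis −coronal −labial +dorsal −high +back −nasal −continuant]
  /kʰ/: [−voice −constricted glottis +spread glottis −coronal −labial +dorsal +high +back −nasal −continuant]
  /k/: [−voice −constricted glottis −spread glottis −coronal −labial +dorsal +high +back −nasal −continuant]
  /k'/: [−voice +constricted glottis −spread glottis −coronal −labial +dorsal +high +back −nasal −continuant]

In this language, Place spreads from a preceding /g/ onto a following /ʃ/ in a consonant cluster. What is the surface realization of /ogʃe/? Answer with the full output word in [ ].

The Place node dominates the terminals [strident], [anterior], [coronal], [distributed], [labial], [round], [dorsal], [high], [back].
Spreading Place from /g/ onto /ʃ/ replaces those values with /g/'s: [−coronal], [−labial], [+dorsal], [+high], [+back]. Features outside Place ([voice], [constricted glottis], [spread glottis], …) stay as in /ʃ/.
The resulting bundle matches /x/ in the inventory; substituting it for /ʃ/ gives [ogxe].

[ogxe]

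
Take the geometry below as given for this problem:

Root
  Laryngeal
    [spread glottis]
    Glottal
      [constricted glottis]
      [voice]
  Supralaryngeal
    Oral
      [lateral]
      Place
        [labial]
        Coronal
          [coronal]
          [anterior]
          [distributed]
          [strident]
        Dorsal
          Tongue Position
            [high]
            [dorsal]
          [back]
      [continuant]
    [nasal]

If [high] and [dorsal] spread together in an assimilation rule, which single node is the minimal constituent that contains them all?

Tongue Position

[high]: Root → Supralaryngeal → Oral → Place → Dorsal → Tongue Position → [high].
[dorsal]: Root → Supralaryngeal → Oral → Place → Dorsal → Tongue Position → [dorsal].
The listed terminals split across distinct daughters of Tongue Position, so Tongue Position itself is the smallest node containing them all.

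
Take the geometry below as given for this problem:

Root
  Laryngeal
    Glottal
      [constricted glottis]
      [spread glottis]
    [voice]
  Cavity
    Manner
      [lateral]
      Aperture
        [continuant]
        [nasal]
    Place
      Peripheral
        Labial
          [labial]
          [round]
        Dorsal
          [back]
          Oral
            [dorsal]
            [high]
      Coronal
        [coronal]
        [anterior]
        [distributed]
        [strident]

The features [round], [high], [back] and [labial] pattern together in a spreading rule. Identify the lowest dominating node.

Peripheral

[round] lies under Labial (below Cavity).
[high]: Root ▹ Cavity ▹ Place ▹ Peripheral ▹ Dorsal ▹ Oral ▹ [high].
[back] lies under Dorsal (below Cavity).
[labial]: Root ▹ Cavity ▹ Place ▹ Peripheral ▹ Labial ▹ [labial].
These paths first converge at Peripheral; no daughter of Peripheral dominates all 4 features, so Peripheral is the minimal constituent.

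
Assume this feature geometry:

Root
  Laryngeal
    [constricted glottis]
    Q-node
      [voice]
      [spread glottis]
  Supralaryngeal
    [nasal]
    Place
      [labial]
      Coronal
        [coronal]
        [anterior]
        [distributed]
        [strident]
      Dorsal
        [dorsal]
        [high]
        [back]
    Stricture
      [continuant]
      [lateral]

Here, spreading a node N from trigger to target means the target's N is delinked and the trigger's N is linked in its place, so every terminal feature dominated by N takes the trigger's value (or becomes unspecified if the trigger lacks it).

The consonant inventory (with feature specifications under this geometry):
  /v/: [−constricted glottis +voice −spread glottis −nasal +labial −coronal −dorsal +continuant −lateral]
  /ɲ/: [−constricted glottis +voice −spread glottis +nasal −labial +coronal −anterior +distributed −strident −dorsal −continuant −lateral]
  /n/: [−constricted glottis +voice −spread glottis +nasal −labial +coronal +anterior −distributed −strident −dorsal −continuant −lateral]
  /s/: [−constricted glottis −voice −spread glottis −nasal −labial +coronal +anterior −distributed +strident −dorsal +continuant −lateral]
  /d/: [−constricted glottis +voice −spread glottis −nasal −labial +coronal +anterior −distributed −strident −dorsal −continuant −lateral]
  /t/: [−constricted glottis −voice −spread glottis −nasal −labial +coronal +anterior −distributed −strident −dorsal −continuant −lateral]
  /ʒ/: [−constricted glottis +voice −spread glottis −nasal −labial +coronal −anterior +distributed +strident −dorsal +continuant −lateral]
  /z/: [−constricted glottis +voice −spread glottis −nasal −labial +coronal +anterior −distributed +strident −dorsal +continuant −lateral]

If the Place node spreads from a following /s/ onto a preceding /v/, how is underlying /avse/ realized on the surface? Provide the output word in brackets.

[azse]

Terminals under Place in this geometry: [labial], [coronal], [anterior], [distributed], [strident], [dorsal], [high], [back].
The target acquires /s/'s values for everything under Place — [−labial], [+coronal], [+anterior], [−distributed], [+strident], [−dorsal] — while keeping its own [constricted glottis], [voice], [spread glottis], ….
This feature bundle is that of [z], so /avse/ surfaces as [azse].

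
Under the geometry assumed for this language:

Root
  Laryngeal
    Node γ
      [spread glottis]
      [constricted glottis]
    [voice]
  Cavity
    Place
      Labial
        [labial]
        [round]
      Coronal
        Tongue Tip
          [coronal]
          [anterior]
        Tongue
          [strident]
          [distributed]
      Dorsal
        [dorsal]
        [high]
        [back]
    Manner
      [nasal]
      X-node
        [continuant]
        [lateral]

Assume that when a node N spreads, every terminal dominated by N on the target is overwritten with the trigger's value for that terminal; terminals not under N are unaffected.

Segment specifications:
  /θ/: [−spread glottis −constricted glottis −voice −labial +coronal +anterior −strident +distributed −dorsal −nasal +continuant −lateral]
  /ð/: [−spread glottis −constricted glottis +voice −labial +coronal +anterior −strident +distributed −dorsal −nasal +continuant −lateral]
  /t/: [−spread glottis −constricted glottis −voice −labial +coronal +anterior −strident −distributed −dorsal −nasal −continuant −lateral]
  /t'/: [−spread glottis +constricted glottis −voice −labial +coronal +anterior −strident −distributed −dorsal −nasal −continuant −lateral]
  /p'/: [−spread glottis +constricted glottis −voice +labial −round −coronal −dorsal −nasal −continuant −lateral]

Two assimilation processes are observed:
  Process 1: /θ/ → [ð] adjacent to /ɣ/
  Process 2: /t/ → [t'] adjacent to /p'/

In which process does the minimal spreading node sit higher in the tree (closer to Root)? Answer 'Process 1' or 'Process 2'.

Process 1 alters [voice]; the lowest dominating node is [voice] (depth 2 from Root).
Process 2 alters [constricted glottis]; the lowest dominating node is [constricted glottis] (depth 3 from Root).
[voice] (depth 2) sits above [constricted glottis] (depth 3), making Process 1 the one with the higher spreading node.

Process 1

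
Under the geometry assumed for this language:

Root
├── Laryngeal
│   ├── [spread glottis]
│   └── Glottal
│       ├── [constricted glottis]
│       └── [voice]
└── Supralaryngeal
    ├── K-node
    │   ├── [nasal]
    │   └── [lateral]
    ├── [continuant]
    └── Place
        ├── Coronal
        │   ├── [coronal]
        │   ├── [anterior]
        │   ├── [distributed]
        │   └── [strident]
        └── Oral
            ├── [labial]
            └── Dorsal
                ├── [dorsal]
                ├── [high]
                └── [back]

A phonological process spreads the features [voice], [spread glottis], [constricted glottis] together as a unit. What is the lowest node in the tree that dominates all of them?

[voice] lies under Glottal (below Laryngeal).
[spread glottis] lies under Laryngeal (below Laryngeal).
[constricted glottis]: Root ▹ Laryngeal ▹ Glottal ▹ [constricted glottis].
These paths first converge at Laryngeal; no daughter of Laryngeal dominates all 3 features, so Laryngeal is the minimal constituent.

Laryngeal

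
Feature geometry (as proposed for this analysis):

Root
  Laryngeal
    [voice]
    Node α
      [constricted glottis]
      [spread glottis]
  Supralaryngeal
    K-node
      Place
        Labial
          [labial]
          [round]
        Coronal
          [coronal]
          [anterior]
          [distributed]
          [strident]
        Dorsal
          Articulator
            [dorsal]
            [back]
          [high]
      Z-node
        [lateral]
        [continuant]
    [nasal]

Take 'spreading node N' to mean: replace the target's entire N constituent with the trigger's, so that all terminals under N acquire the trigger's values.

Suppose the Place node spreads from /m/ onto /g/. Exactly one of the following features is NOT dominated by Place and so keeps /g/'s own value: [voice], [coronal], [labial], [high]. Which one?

The terminals dominated by Place are [labial], [round], [coronal], [anterior], [distributed], [strident], [dorsal], [back], [high].
Spreading Place replaces [coronal], [high], [labial] with the trigger's values, since each sits inside the Place constituent.
But [voice] is a dependent of Laryngeal, outside Place; it is therefore untouched by the spreading.

[voice]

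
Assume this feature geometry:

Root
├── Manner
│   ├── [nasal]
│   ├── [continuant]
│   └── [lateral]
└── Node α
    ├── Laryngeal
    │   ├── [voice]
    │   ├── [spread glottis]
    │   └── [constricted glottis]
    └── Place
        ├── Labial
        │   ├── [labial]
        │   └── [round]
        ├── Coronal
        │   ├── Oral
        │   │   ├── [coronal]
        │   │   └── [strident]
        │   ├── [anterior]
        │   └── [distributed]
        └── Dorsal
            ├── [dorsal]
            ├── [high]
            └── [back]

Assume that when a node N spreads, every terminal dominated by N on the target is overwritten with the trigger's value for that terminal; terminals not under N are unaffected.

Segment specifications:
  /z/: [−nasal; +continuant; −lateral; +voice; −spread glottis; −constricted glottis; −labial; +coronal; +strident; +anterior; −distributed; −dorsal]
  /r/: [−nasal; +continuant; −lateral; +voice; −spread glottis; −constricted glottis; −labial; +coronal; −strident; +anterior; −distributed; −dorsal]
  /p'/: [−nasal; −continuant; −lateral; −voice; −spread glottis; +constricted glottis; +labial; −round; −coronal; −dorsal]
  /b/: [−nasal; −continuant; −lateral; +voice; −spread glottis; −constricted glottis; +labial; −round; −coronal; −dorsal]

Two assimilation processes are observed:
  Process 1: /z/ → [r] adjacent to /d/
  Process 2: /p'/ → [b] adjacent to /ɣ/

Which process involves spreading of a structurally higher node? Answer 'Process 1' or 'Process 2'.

Process 1: the feature that changes is [strident]; the minimal node is [strident] (depth 5).
Process 2 alters [voice], [constricted glottis]; the lowest common ancestor is Laryngeal (depth 2 from Root).
Depth 2 < depth 5; Process 2 involves the structurally higher constituent Laryngeal.

Process 2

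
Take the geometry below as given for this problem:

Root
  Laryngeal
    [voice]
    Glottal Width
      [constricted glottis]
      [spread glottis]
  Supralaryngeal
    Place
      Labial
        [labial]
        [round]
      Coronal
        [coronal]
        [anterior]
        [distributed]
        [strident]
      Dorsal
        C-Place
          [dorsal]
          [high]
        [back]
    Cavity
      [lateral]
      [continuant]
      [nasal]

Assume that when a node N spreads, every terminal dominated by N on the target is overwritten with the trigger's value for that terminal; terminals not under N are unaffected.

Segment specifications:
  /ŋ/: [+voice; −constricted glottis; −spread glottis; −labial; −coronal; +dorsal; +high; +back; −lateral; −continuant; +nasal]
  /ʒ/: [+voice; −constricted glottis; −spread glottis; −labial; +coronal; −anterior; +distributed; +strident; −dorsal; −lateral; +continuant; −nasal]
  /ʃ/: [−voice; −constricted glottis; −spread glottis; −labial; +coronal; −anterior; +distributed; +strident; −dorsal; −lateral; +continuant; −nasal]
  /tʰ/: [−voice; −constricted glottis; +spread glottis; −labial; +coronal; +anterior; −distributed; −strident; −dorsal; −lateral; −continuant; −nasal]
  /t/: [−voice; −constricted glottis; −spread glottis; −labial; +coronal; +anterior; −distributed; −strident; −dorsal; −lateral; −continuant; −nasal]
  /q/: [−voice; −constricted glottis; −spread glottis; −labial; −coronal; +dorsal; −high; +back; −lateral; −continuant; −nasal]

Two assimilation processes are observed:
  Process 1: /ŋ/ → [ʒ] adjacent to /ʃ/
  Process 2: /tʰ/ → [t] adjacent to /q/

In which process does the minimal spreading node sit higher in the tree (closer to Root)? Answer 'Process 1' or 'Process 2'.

In Process 1, [nasal], [continuant], [coronal], [anterior], [distributed], [strident], [dorsal], [high], [back] change, so the minimal spreading node is Supralaryngeal at depth 1.
Process 2: the feature that changes is [spread glottis]; the minimal node is [spread glottis] (depth 3).
Supralaryngeal (depth 1) sits above [spread glottis] (depth 3), making Process 1 the one with the higher spreading node.

Process 1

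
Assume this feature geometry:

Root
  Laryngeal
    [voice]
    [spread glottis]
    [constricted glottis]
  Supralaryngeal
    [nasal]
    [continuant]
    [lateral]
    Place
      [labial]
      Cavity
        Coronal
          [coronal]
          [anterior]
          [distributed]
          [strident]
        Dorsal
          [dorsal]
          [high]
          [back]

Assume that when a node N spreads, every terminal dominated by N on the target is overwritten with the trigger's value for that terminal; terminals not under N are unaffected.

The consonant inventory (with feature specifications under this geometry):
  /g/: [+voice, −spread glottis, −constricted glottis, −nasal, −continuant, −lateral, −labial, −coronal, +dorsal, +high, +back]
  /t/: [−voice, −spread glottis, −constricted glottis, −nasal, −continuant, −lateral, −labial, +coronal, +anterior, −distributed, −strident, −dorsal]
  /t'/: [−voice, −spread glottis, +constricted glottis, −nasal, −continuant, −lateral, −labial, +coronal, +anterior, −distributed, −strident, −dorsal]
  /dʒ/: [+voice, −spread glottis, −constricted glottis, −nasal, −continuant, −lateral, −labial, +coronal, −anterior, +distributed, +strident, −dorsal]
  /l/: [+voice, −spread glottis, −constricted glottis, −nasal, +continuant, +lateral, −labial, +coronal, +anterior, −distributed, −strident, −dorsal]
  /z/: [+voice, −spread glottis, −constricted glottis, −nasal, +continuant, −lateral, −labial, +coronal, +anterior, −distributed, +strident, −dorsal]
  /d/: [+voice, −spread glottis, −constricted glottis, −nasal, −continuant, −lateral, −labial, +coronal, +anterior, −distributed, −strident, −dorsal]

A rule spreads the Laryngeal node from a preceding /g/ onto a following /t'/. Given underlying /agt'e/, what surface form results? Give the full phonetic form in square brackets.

[agde]

Terminals under Laryngeal in this geometry: [voice], [spread glottis], [constricted glottis].
Spreading Laryngeal from /g/ onto /t'/ replaces those values with /g/'s: [+voice], [−spread glottis], [−constricted glottis]. Features outside Laryngeal ([nasal], [continuant], [lateral], …) stay as in /t'/.
Among the inventory, only /d/ has exactly this specification, giving the surface form [agde].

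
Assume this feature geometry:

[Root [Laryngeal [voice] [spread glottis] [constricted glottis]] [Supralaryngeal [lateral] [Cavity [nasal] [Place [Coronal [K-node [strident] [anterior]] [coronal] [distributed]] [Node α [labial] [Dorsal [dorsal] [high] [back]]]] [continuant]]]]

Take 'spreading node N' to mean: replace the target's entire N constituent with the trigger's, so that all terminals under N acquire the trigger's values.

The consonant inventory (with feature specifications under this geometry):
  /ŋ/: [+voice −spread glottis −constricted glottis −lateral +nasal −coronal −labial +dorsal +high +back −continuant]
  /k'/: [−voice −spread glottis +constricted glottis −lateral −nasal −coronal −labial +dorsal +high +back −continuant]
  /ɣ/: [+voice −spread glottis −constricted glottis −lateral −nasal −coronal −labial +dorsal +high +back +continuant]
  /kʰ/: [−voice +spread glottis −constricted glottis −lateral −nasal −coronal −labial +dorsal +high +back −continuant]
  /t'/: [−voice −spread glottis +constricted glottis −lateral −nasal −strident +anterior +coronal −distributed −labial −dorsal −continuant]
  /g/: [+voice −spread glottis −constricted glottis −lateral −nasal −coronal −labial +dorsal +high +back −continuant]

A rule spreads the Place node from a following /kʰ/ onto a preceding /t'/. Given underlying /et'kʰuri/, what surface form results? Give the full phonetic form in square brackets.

The Place node dominates the terminals [strident], [anterior], [coronal], [distributed], [labial], [dorsal], [high], [back].
Spreading Place from /kʰ/ onto /t'/ replaces those values with /kʰ/'s: [−coronal], [−labial], [+dorsal], [+high], [+back]. Features outside Place ([voice], [spread glottis], [constricted glottis], …) stay as in /t'/.
The resulting bundle matches /k'/ in the inventory; substituting it for /t'/ gives [ek'kʰuri].

[ek'kʰuri]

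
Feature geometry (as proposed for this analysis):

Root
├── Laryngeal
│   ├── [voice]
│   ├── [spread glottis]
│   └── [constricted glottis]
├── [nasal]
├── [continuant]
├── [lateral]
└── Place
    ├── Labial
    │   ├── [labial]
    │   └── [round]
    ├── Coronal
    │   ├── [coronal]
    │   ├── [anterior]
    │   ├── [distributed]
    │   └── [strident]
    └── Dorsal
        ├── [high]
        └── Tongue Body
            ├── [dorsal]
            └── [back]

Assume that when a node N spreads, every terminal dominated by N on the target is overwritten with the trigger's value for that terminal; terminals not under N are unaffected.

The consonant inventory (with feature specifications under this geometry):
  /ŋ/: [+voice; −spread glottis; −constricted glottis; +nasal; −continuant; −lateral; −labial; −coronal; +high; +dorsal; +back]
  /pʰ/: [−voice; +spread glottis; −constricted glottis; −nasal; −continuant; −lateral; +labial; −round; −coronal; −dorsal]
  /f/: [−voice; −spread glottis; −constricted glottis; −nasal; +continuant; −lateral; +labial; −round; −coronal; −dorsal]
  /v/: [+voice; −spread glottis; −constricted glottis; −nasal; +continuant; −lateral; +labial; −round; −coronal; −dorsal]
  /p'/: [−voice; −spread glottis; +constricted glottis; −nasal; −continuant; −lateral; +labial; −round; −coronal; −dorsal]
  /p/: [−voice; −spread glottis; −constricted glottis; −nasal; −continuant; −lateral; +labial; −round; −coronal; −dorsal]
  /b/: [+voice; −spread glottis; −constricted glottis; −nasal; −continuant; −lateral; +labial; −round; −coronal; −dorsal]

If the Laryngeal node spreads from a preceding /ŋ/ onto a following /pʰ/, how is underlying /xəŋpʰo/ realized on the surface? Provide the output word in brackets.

Laryngeal immediately or transitively dominates [voice], [spread glottis], [constricted glottis].
Spreading Laryngeal from /ŋ/ onto /pʰ/ replaces those values with /ŋ/'s: [+voice], [−spread glottis], [−constricted glottis]. Features outside Laryngeal ([nasal], [continuant], [lateral], …) stay as in /pʰ/.
Among the inventory, only /b/ has exactly this specification, giving the surface form [xəŋbo].

[xəŋbo]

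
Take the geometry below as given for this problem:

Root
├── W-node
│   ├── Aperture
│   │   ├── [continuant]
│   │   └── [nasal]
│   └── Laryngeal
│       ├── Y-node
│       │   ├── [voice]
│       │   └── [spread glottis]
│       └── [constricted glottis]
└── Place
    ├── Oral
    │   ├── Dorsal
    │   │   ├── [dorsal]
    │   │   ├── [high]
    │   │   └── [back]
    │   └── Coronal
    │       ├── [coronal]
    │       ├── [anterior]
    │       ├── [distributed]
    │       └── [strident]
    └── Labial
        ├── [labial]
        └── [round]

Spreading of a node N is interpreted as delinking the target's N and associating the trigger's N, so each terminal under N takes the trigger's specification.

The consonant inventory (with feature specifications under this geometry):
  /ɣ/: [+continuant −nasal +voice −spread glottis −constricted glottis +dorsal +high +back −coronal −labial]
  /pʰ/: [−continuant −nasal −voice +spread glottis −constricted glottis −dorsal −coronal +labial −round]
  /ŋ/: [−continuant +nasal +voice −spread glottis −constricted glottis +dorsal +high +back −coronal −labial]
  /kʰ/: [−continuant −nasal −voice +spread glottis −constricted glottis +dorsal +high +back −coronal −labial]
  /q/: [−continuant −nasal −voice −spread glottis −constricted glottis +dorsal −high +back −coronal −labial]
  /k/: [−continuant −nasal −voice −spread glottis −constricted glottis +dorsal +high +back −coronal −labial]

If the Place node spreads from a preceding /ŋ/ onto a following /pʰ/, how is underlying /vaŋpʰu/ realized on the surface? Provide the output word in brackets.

Place immediately or transitively dominates [dorsal], [high], [back], [coronal], [anterior], [distributed], [strident], [labial], [round].
After delinking /pʰ/'s Place and linking /ŋ/'s, the affected terminals become [+dorsal], [+high], [+back], [−coronal], [−labial]; [continuant], [nasal], [voice], … (outside Place) are retained from /pʰ/.
Among the inventory, only /kʰ/ has exactly this specification, giving the surface form [vaŋkʰu].

[vaŋkʰu]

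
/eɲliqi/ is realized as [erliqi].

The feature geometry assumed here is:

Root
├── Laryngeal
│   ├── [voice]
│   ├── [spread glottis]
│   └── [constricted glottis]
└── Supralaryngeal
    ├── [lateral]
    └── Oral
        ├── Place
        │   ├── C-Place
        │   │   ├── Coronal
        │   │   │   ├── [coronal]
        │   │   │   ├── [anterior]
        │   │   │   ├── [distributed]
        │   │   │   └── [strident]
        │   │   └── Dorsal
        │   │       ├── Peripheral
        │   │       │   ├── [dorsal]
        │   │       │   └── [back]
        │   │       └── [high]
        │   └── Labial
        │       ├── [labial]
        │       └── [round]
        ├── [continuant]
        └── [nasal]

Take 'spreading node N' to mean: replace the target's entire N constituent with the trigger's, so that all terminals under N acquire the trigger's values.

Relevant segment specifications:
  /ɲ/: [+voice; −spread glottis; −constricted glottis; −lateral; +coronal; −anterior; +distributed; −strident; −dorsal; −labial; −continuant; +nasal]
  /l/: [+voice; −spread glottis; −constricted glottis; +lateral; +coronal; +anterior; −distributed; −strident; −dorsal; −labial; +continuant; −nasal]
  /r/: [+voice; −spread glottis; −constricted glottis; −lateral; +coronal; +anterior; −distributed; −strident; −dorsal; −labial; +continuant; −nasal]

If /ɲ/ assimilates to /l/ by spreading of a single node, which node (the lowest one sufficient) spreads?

The alternation /ɲ/ → [r] changes [nasal], [continuant], [anterior], [distributed] and nothing else.
In this geometry the lowest node dominating all of them is Oral: every daughter of Oral dominates only a proper subset, so no lower node suffices.
If Oral spreads, every terminal under it takes /l/'s value, producing [r] as observed.
[lateral] — on which /l/ differs from /ɲ/ — is unchanged, so neither Supralaryngeal nor anything higher can have spread; the constituent is no larger than Oral.

Oral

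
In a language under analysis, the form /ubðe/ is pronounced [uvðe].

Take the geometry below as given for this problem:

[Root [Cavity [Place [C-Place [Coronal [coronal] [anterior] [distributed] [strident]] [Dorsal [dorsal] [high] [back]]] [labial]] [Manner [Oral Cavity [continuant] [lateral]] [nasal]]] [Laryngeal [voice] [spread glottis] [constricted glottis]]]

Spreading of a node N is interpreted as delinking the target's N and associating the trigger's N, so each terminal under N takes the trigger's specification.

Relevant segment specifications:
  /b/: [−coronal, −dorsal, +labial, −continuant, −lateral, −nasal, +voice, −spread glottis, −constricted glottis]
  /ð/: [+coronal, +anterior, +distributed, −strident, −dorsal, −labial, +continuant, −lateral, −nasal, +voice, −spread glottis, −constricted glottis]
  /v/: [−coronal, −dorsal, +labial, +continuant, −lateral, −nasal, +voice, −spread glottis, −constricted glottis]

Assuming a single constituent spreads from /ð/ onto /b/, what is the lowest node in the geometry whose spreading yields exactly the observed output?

[continuant]

The alternation /b/ → [v] changes [continuant] and nothing else.
Since just one terminal is affected and it takes /ð/'s value, spreading the terminal [continuant] alone is sufficient and minimal.
Features on which the two segments disagree outside [continuant], such as [coronal], [labial], are unchanged — nothing dominating them spread, and [continuant] is the minimal sufficient constituent.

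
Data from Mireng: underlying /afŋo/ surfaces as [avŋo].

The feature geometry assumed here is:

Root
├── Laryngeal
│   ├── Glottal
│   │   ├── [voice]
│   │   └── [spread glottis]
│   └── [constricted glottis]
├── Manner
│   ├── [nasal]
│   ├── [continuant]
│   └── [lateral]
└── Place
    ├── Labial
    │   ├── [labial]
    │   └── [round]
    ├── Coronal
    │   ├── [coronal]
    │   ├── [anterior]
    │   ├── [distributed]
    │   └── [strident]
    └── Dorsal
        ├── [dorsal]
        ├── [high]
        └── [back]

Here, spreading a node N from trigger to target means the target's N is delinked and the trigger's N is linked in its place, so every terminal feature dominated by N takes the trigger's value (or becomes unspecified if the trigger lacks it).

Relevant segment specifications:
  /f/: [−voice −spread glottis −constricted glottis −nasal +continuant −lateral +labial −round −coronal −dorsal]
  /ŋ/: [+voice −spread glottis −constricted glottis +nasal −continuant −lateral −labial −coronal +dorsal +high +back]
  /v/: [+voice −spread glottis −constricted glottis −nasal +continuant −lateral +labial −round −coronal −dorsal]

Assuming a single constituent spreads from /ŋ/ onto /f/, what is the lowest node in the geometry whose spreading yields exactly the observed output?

/f/ and [v] differ in [voice]; every other specified feature is identical.
With a single altered terminal, the smallest constituent that could spread is that terminal — [voice].
[nasal], [dorsal] stay as in /f/ although /ŋ/ differs there, so no node dominating them spread; among the remaining candidates [voice] is the lowest that derives the output.

[voice]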